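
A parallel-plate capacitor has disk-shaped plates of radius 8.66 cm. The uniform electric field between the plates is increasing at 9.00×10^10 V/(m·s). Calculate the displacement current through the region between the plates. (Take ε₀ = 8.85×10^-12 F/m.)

0.0188 A

With a uniform field, Φ_E = EA, so I_d = ε₀ A dE/dt = 0.0188 A.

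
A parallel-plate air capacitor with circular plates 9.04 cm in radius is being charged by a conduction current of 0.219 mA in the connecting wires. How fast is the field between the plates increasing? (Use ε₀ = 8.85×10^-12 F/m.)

9.64×10^8 V/(m·s)

The displacement current between the plates equals the conduction current, I_d = 0.219 mA.
Since I_d = ε₀ A dE/dt, dE/dt = I_d/(ε₀A) = (2.19×10^-4)/((8.85×10^-12)(0.02567)) = 9.64×10^8 V/(m·s).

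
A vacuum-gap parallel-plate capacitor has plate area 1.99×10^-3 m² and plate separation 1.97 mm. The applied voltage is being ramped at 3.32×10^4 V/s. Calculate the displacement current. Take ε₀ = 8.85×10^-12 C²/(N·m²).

The displacement current equals the charging current C dV/dt. With C = ε₀A/d = (8.85×10^-12)(1.99×10^-3)/(1.97×10^-3) = 8.940×10^-12 F, I_d = (8.940×10^-12)(3.32×10^4) = 2.97×10^-7 A.

2.97×10^-7 A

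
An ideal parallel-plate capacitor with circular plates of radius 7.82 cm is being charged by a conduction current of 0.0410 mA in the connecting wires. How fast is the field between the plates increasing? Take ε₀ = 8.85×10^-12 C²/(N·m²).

2.41×10^8 V/(m·s)

The displacement current between the plates equals the conduction current, I_d = 0.0410 mA.
Since I_d = ε₀ A dE/dt, dE/dt = I_d/(ε₀A) = (4.10×10^-5)/((8.85×10^-12)(0.01921)) = 2.41×10^8 V/(m·s).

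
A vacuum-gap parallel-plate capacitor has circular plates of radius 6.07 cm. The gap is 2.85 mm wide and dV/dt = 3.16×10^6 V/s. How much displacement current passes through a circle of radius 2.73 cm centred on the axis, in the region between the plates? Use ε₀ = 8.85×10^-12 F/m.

2.30×10^-5 A

With E = V/d, dE/dt = 1.109×10^9 V/(m·s) and πR² = 0.01158 m², giving I_d = ε₀ πR² dE/dt = 1.137×10^-4 A.
The field is uniform, so I_d,enc = I_d (r/R)² = (1.137×10^-4)(2.73/6.07)² = 2.30×10^-5 A.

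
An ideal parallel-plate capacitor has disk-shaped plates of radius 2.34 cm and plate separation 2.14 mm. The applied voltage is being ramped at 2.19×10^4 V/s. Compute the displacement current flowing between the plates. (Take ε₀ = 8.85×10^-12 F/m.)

The field between the plates is E = V/d, so dE/dt = (2.19×10^4)/(2.14×10^-3 m) = 1.023×10^7 V/(m·s).
I_d = ε₀ A (dE/dt) = (8.85×10^-12)(1.720×10^-3)(1.023×10^7) = 1.56×10^-7 A.

1.56×10^-7 A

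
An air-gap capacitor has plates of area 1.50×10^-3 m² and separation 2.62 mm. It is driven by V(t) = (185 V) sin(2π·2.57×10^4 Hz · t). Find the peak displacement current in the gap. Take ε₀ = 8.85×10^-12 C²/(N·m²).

The displacement current equals the conduction current C dV/dt, which peaks at C V₀ ω.
With C = ε₀A/d = (8.85×10^-12)(1.50×10^-3)/(2.62×10^-3) = 5.067×10^-12 F and ω = 2πf = 1.615×10^5 rad/s, I_d,max = (5.067×10^-12)(185)(1.615×10^5) = 1.51×10^-4 A.

1.51×10^-4 A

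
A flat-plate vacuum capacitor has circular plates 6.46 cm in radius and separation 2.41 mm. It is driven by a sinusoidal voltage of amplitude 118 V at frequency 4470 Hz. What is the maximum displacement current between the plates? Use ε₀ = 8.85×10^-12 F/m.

(dE/dt)_max = V₀ω/d = 1.375×10^9 V/(m·s); ω = 2πf = 2.809×10^4 rad/s.
I_d,max = ε₀ A (dE/dt)_max = (8.85×10^-12)(0.01311)(1.375×10^9) = 1.60×10^-4 A.

1.60×10^-4 A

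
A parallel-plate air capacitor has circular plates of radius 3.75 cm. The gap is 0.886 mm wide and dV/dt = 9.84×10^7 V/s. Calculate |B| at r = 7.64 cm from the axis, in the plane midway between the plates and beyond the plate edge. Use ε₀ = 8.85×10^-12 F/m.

I_d = C dV/dt with C = ε₀πR²/d = 4.413×10^-11 F, so I_d = (4.413×10^-11)(9.84×10^7) = 4.342×10^-3 A.
For r ≥ R the full I_d is enclosed: B = μ₀ I_d/(2πr) = (4π×10^-7)(4.342×10^-3)/(2π·0.0764) = 1.14×10^-8 T.

1.14×10^-8 T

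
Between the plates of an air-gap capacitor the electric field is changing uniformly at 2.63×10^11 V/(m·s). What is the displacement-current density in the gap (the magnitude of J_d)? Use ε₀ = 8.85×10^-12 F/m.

J_d = ε₀ dE/dt = (8.85×10^-12)(2.63×10^11) = 2.33 A/m².

2.33 A/m²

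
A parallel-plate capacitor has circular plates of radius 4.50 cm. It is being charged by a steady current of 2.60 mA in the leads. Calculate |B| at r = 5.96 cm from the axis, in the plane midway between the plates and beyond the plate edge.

By continuity the displacement current in the gap matches the conduction current: I_d = 2.60×10^-3 A.
For r ≥ R the full I_d is enclosed: B = μ₀ I_d/(2πr) = (4π×10^-7)(2.60×10^-3)/(2π·0.0596) = 8.72×10^-9 T.

8.72×10^-9 T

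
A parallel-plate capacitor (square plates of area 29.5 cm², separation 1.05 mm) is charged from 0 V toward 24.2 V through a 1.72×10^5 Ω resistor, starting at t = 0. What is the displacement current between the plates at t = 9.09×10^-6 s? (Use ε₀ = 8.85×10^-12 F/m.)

1.68×10^-5 A

C = ε₀A/d = (8.85×10^-12)(2.95×10^-3)/(1.05×10^-3) = 2.486×10^-11 F and τ = RC = 4.276×10^-6 s. I_d in the gap equals the RC charging current.
I_d(t) = (V₀/R) e^(−t/τ) = 1.407×10^-4 · e^(−2.126) = 1.68×10^-5 A.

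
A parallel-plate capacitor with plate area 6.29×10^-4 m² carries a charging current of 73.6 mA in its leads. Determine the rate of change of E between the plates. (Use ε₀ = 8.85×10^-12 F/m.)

1.32×10^13 V/(m·s)

Charge continuity gives I_d = I = 0.0736 A between the plates.
Then dE/dt = I_d/(ε₀A) = 1.32×10^13 V/(m·s).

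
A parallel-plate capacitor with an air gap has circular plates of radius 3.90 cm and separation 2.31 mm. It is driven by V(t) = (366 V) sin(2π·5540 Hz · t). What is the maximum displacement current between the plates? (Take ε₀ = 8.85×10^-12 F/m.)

The displacement current equals the conduction current C dV/dt, which peaks at C V₀ ω.
With C = ε₀A/d = (8.85×10^-12)(4.778×10^-3)/(2.31×10^-3) = 1.831×10^-11 F and ω = 2πf = 3.481×10^4 rad/s, I_d,max = (1.831×10^-11)(366)(3.481×10^4) = 2.33×10^-4 A.

2.33×10^-4 A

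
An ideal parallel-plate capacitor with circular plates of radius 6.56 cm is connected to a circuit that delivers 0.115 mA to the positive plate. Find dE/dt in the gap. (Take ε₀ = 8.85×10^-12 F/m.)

9.61×10^8 V/(m·s)

Charge continuity gives I_d = I = 1.15×10^-4 A between the plates.
Since I_d = ε₀ A dE/dt, dE/dt = I_d/(ε₀A) = (1.15×10^-4)/((8.85×10^-12)(0.01352)) = 9.61×10^8 V/(m·s).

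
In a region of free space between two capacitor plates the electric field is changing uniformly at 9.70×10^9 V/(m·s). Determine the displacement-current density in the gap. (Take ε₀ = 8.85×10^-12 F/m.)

J_d = ε₀ ∂E/∂t, so J_d = 0.0858 A/m².

0.0858 A/m²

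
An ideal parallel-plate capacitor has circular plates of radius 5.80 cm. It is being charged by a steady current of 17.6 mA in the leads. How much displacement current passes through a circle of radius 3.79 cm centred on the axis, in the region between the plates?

No conduction current crosses the gap, so I_d there equals the 0.0176 A in the leads.
Through an area πr² the displacement current is I_d·(πr²/πR²) = I_d (r/R)² = 7.52×10^-3 A.

7.52×10^-3 A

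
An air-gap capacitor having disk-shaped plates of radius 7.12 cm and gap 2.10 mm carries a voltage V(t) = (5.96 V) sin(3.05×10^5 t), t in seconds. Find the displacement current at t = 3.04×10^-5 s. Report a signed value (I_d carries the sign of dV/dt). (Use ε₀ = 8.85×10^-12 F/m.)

-1.21×10^-4 A

dE/dt = (V₀ω/d)·cos(ωt) with ωt = 9.272 rad: (5.96)(3.05×10^5)(-0.9884)/(2.10×10^-3) = -8.556×10^8 V/(m·s).
I_d = ε₀ A dE/dt = (8.85×10^-12)(0.01593)(-8.556×10^8) = -1.21×10^-4 A.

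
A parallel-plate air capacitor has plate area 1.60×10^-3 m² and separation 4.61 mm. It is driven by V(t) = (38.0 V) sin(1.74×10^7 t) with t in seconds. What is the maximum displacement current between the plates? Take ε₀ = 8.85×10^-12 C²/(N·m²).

The displacement current equals the conduction current C dV/dt, which peaks at C V₀ ω.
With C = ε₀A/d = (8.85×10^-12)(1.60×10^-3)/(4.61×10^-3) = 3.072×10^-12 F and ω = 1.74×10^7 rad/s, I_d,max = (3.072×10^-12)(38.0)(1.74×10^7) = 2.03×10^-3 A.

2.03×10^-3 A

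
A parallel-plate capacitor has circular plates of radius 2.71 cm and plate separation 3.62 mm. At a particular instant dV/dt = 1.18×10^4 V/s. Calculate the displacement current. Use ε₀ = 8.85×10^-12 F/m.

C = ε₀A/d = (8.85×10^-12)(2.307×10^-3)/(3.62×10^-3) = 5.640×10^-12 F.
I_d = C dV/dt = (5.640×10^-12)(1.18×10^4) = 6.66×10^-8 A.

6.66×10^-8 A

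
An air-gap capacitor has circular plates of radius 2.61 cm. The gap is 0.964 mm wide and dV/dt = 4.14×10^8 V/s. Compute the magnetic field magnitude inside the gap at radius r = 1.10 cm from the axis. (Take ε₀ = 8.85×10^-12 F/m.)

dE/dt = (dV/dt)/d = 4.295×10^11 V/(m·s); I_d = ε₀(πR²)(dE/dt) = (8.85×10^-12)(2.140×10^-3)(4.295×10^11) = 8.134×10^-3 A.
∮B·dl = μ₀ I_d,enc with I_d,enc = I_d r²/R² = 1.445×10^-3 A; so B = μ₀ I_d,enc/(2πr) = 2.63×10^-8 T.

2.63×10^-8 T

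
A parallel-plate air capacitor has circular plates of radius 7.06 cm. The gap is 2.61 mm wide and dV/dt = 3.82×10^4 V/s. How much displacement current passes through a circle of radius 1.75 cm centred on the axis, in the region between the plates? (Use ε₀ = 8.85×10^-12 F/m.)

1.25×10^-7 A

With E = V/d, dE/dt = 1.464×10^7 V/(m·s) and πR² = 0.01566 m², giving I_d = ε₀ πR² dE/dt = 2.029×10^-6 A.
Through an area πr² the displacement current is I_d·(πr²/πR²) = I_d (r/R)² = 1.25×10^-7 A.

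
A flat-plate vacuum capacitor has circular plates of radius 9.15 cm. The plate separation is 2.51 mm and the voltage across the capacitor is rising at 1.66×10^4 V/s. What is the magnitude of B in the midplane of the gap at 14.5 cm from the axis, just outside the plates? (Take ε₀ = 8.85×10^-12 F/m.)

With E = V/d, dE/dt = 6.614×10^6 V/(m·s) and πR² = 0.02630 m², giving I_d = ε₀ πR² dE/dt = 1.539×10^-6 A.
Outside the plates the loop encloses all of I_d, so B·2πr = μ₀ I_d and B = 2.12×10^-12 T.

2.12×10^-12 T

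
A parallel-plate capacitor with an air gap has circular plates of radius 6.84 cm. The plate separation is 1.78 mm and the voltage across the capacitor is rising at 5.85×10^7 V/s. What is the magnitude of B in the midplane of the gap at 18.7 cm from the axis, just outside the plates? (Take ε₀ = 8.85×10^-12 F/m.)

4.57×10^-9 T

dE/dt = (dV/dt)/d = 3.287×10^10 V/(m·s); I_d = ε₀(πR²)(dE/dt) = (8.85×10^-12)(0.01470)(3.287×10^10) = 4.276×10^-3 A.
For r ≥ R the full I_d is enclosed: B = μ₀ I_d/(2πr) = (4π×10^-7)(4.276×10^-3)/(2π·0.187) = 4.57×10^-9 T.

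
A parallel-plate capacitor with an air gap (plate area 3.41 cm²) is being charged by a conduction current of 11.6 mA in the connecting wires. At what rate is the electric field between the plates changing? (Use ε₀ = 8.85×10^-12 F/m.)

3.84×10^12 V/(m·s)

By continuity, I_d in the gap equals the 11.6 mA flowing in the wire.
Inverting I_d = ε₀ A dE/dt gives dE/dt = 0.0116 / (8.85×10^-12 · 3.41×10^-4) = 3.84×10^12 V/(m·s).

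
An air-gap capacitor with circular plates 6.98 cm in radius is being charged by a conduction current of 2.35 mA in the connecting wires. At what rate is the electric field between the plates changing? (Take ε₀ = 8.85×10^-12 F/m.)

1.73×10^10 V/(m·s)

The displacement current between the plates equals the conduction current, I_d = 2.35 mA.
Since I_d = ε₀ A dE/dt, dE/dt = I_d/(ε₀A) = (2.35×10^-3)/((8.85×10^-12)(0.01531)) = 1.73×10^10 V/(m·s).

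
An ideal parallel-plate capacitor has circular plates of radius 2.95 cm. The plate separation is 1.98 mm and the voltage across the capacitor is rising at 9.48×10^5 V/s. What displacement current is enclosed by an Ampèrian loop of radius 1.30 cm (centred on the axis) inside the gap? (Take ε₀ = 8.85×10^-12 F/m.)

2.25×10^-6 A

With E = V/d, dE/dt = 4.788×10^8 V/(m·s) and πR² = 2.734×10^-3 m², giving I_d = ε₀ πR² dE/dt = 1.158×10^-5 A.
Through an area πr² the displacement current is I_d·(πr²/πR²) = I_d (r/R)² = 2.25×10^-6 A.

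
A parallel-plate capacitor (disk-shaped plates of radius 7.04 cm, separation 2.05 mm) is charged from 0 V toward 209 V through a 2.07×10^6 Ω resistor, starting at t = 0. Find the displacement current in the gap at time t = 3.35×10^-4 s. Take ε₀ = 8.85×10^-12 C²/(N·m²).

9.09×10^-6 A

C = ε₀A/d = (8.85×10^-12)(0.01557)/(2.05×10^-3) = 6.722×10^-11 F and τ = RC = 1.391×10^-4 s. I_d in the gap equals the RC charging current.
I_d(t) = (V₀/R) e^(−t/τ) = 1.010×10^-4 · e^(−2.408) = 9.09×10^-6 A.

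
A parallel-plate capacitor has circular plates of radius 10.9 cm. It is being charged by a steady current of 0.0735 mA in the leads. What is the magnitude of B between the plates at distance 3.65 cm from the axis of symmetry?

4.52×10^-11 T

No conduction current crosses the gap, so I_d there equals the 7.35×10^-5 A in the leads.
∮B·dl = μ₀ I_d,enc with I_d,enc = I_d r²/R² = 8.242×10^-6 A; so B = μ₀ I_d,enc/(2πr) = 4.52×10^-11 T.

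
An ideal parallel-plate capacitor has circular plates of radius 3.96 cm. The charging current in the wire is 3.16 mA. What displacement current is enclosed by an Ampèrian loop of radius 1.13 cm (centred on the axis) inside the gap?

By continuity the displacement current in the gap matches the conduction current: I_d = 3.16×10^-3 A.
Since J_d is uniform, the enclosed fraction is (r/R)² = 0.08143, giving I_d,enc = 2.57×10^-4 A.

2.57×10^-4 A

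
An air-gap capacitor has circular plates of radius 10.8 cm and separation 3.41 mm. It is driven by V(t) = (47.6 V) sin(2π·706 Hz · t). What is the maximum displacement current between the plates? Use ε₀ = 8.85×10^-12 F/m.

2.01×10^-5 A

(dE/dt)_max = V₀ω/d = 6.192×10^7 V/(m·s); ω = 2πf = 4436 rad/s.
I_d,max = ε₀ A (dE/dt)_max = (8.85×10^-12)(0.03664)(6.192×10^7) = 2.01×10^-5 A.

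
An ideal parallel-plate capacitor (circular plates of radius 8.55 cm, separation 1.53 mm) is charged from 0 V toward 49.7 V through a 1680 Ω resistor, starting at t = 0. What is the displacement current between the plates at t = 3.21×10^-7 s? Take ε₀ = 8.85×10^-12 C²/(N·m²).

7.02×10^-3 A

With C = ε₀A/d = (8.85×10^-12)(0.02297)/(1.53×10^-3) = 1.329×10^-10 F, the time constant is τ = RC = 2.233×10^-7 s, so t/τ = 1.438 and e^(−t/τ) = 0.2374.
I_d = I_cond = (V₀/R) e^(−t/τ) = (0.02958)(0.2374) = 7.02×10^-3 A.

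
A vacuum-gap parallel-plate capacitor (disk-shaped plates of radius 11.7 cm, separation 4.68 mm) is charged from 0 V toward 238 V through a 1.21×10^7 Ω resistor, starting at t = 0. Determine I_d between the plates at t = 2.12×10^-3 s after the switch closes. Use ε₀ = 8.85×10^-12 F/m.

2.28×10^-6 A

With C = ε₀A/d = (8.85×10^-12)(0.04301)/(4.68×10^-3) = 8.133×10^-11 F, the time constant is τ = RC = 9.841×10^-4 s, so t/τ = 2.154 and e^(−t/τ) = 0.1160.
I_d = I_cond = (V₀/R) e^(−t/τ) = (1.967×10^-5)(0.1160) = 2.28×10^-6 A.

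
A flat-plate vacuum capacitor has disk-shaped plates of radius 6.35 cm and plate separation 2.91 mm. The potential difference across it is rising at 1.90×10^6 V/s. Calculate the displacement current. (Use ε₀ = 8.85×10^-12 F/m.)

E = V/d so dE/dt = (dV/dt)/d = 6.529×10^8 V/(m·s), and I_d = ε₀ A dE/dt = (8.85×10^-12)(0.01267)(6.529×10^8) = 7.32×10^-5 A.

7.32×10^-5 A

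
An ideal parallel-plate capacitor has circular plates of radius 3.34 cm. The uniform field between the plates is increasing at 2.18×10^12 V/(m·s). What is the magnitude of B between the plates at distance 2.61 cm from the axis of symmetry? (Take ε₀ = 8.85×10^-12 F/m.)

3.16×10^-7 T

Through the whole plate area (πR² = 3.505×10^-3 m²), I_d = ε₀ πR² dE/dt = 0.06762 A.
An Ampèrian loop of radius r encloses a fraction (r/R)² of I_d. Then B·2πr = μ₀ I_d (r/R)², giving B = μ₀ I_d r/(2πR²) = 3.16×10^-7 T.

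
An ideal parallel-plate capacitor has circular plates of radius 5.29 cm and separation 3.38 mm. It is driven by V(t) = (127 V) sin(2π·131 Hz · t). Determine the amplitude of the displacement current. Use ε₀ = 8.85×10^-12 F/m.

2.41×10^-6 A

The displacement current equals the conduction current C dV/dt, which peaks at C V₀ ω.
With C = ε₀A/d = (8.85×10^-12)(8.791×10^-3)/(3.38×10^-3) = 2.302×10^-11 F and ω = 2πf = 823.1 rad/s, I_d,max = (2.302×10^-11)(127)(823.1) = 2.41×10^-6 A.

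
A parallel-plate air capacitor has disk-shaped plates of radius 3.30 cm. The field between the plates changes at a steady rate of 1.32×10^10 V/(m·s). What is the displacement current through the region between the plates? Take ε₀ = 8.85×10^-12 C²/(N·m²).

I_d = ε₀ A (dE/dt) = (8.85×10^-12)(3.421×10^-3 m²)(1.32×10^10) = 4.00×10^-4 A.

4.00×10^-4 A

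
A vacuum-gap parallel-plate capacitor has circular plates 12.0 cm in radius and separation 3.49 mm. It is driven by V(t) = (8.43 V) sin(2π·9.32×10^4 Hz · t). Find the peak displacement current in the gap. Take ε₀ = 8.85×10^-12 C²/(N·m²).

C = ε₀A/d = (8.85×10^-12)(0.04524)/(3.49×10^-3) = 1.147×10^-10 F; ω = 2πf = 5.856×10^5 rad/s.
I_d = C dV/dt, so |I_d|_max = C V₀ ω = (1.147×10^-10)(8.43)(5.856×10^5) = 5.66×10^-4 A.

5.66×10^-4 A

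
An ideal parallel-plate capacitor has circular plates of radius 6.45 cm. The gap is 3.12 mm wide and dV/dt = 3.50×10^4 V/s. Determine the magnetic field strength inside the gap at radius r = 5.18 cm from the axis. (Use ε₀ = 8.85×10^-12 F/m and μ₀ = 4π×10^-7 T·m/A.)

With E = V/d, dE/dt = 1.122×10^7 V/(m·s) and πR² = 0.01307 m², giving I_d = ε₀ πR² dE/dt = 1.298×10^-6 A.
∮B·dl = μ₀ I_d,enc with I_d,enc = I_d r²/R² = 8.372×10^-7 A; so B = μ₀ I_d,enc/(2πr) = 3.23×10^-12 T.

3.23×10^-12 T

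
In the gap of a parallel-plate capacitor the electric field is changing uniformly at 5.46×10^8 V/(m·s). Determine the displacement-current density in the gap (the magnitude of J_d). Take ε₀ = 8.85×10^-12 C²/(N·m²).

4.83×10^-3 A/m²

The displacement-current density is ε₀ ∂E/∂t = (8.85×10^-12)(5.46×10^8) = 4.83×10^-3 A/m².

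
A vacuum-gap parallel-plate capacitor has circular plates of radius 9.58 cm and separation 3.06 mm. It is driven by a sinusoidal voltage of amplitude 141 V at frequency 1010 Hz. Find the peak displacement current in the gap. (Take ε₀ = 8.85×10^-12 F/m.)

(dE/dt)_max = V₀ω/d = 2.924×10^8 V/(m·s); ω = 2πf = 6346 rad/s.
I_d,max = ε₀ A (dE/dt)_max = (8.85×10^-12)(0.02883)(2.924×10^8) = 7.46×10^-5 A.

7.46×10^-5 A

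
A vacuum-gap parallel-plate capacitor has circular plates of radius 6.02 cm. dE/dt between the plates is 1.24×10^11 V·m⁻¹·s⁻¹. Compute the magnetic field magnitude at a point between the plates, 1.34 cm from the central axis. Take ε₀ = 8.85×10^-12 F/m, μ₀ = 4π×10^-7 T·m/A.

9.24×10^-9 T

Through the whole plate area (πR² = 0.01139 m²), I_d = ε₀ πR² dE/dt = 0.01250 A.
For r < R the Ampère–Maxwell law gives B(2πr) = μ₀ I_d (r²/R²), so B = μ₀ I_d r/(2πR²) = (4π×10^-7)(0.01250)(0.0134)/(2π·0.0602²) = 9.24×10^-9 T.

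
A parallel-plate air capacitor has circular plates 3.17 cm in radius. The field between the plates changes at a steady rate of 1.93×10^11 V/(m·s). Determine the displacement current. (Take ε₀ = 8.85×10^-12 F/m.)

The displacement current is ε₀ times dΦ_E/dt = ε₀ A dE/dt = (8.85×10^-12)(3.157×10^-3)(1.93×10^11) = 5.39×10^-3 A.

5.39×10^-3 A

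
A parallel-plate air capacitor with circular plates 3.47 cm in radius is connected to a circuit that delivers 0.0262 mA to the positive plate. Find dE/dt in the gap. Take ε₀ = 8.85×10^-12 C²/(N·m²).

By continuity, I_d in the gap equals the 0.0262 mA flowing in the wire.
Since I_d = ε₀ A dE/dt, dE/dt = I_d/(ε₀A) = (2.62×10^-5)/((8.85×10^-12)(3.783×10^-3)) = 7.83×10^8 V/(m·s).

7.83×10^8 V/(m·s)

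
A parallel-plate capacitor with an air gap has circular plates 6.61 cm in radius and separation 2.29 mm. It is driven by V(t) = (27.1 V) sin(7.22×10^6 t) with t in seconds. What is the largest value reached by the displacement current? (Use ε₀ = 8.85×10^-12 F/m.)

The displacement current equals the conduction current C dV/dt, which peaks at C V₀ ω.
With C = ε₀A/d = (8.85×10^-12)(0.01373)/(2.29×10^-3) = 5.306×10^-11 F and ω = 7.22×10^6 rad/s, I_d,max = (5.306×10^-11)(27.1)(7.22×10^6) = 0.0104 A.

0.0104 A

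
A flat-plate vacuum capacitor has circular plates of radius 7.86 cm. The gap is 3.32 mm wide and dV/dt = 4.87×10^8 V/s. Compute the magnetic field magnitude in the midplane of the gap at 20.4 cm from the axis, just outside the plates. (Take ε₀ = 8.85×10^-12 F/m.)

2.47×10^-8 T

With E = V/d, dE/dt = 1.467×10^11 V/(m·s) and πR² = 0.01941 m², giving I_d = ε₀ πR² dE/dt = 0.02520 A.
Outside the plates the loop encloses all of I_d, so B·2πr = μ₀ I_d and B = 2.47×10^-8 T.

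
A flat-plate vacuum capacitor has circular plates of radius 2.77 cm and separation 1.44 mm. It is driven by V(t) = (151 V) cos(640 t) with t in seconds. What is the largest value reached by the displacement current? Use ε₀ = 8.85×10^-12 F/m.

The displacement current equals the conduction current C dV/dt, which peaks at C V₀ ω.
With C = ε₀A/d = (8.85×10^-12)(2.411×10^-3)/(1.44×10^-3) = 1.482×10^-11 F and ω = 640 rad/s, I_d,max = (1.482×10^-11)(151)(640) = 1.43×10^-6 A.

1.43×10^-6 A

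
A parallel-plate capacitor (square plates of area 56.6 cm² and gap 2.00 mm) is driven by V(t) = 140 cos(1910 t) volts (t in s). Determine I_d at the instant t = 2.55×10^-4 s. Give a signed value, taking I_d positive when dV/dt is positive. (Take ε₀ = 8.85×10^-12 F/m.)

dE/dt = (V₀ω/d)·−sin(ωt) with ωt = 0.48705 rad: (140)(1910)(-0.4680)/(2.00×10^-3) = -6.257×10^7 V/(m·s).
I_d = ε₀ A dE/dt = (8.85×10^-12)(5.66×10^-3)(-6.257×10^7) = -3.13×10^-6 A.

-3.13×10^-6 A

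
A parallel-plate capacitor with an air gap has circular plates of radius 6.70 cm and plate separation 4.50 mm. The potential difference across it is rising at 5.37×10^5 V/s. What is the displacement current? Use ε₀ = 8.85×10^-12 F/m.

The displacement current equals the charging current C dV/dt. With C = ε₀A/d = (8.85×10^-12)(0.01410)/(4.50×10^-3) = 2.773×10^-11 F, I_d = (2.773×10^-11)(5.37×10^5) = 1.49×10^-5 A.

1.49×10^-5 A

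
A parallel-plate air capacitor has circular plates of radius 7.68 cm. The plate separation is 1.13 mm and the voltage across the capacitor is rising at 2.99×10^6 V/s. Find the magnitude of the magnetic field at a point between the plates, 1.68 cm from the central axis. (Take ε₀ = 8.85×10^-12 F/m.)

2.47×10^-10 T

With E = V/d, dE/dt = 2.646×10^9 V/(m·s) and πR² = 0.01853 m², giving I_d = ε₀ πR² dE/dt = 4.339×10^-4 A.
An Ampèrian loop of radius r encloses a fraction (r/R)² of I_d. Then B·2πr = μ₀ I_d (r/R)², giving B = μ₀ I_d r/(2πR²) = 2.47×10^-10 T.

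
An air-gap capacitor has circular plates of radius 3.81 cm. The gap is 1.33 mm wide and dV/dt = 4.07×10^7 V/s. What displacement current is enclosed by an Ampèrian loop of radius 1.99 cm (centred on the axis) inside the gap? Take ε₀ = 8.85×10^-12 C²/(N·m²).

dE/dt = (dV/dt)/d = 3.060×10^10 V/(m·s); I_d = ε₀(πR²)(dE/dt) = (8.85×10^-12)(4.560×10^-3)(3.060×10^10) = 1.235×10^-3 A.
Since J_d is uniform, the enclosed fraction is (r/R)² = 0.2728, giving I_d,enc = 3.37×10^-4 A.

3.37×10^-4 A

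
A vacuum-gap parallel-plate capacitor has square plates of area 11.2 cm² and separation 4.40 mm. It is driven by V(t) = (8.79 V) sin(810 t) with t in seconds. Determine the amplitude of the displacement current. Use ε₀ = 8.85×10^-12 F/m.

1.60×10^-8 A

C = ε₀A/d = (8.85×10^-12)(1.12×10^-3)/(4.40×10^-3) = 2.253×10^-12 F; ω = 810 rad/s.
I_d = C dV/dt, so |I_d|_max = C V₀ ω = (2.253×10^-12)(8.79)(810) = 1.60×10^-8 A.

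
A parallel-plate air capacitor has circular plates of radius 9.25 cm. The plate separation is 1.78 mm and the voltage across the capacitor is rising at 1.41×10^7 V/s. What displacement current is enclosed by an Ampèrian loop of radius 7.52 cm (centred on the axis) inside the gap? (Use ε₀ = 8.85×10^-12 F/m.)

1.25×10^-3 A

dE/dt = (dV/dt)/d = 7.921×10^9 V/(m·s); I_d = ε₀(πR²)(dE/dt) = (8.85×10^-12)(0.02688)(7.921×10^9) = 1.884×10^-3 A.
Through an area πr² the displacement current is I_d·(πr²/πR²) = I_d (r/R)² = 1.25×10^-3 A.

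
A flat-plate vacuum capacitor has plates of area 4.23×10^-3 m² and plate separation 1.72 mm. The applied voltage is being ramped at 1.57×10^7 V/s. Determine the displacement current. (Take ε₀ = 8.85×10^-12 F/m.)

3.42×10^-4 A

C = ε₀A/d = (8.85×10^-12)(4.23×10^-3)/(1.72×10^-3) = 2.176×10^-11 F.
I_d = C dV/dt = (2.176×10^-11)(1.57×10^7) = 3.42×10^-4 A.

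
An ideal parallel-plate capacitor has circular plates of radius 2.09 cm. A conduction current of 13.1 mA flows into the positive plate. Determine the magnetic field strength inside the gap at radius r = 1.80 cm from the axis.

1.08×10^-7 T

Between the plates the displacement current equals the wire current: I_d = 13.1 mA = 0.0131 A.
∮B·dl = μ₀ I_d,enc with I_d,enc = I_d r²/R² = 9.717×10^-3 A; so B = μ₀ I_d,enc/(2πr) = 1.08×10^-7 T.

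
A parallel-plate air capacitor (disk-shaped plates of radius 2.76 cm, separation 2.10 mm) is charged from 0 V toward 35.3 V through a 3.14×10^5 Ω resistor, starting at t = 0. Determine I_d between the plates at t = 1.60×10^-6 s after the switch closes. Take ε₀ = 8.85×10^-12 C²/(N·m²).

6.78×10^-5 A

C = ε₀A/d = (8.85×10^-12)(2.393×10^-3)/(2.10×10^-3) = 1.008×10^-11 F, so τ = RC = 3.165×10^-6 s.
The conduction current is I(t) = (V₀/R) e^(−t/τ), and the displacement current between the plates equals it.
t/τ = 0.5055; I_d = (35.3/3.14×10^5) · e^(−0.5055) = (1.124×10^-4)(0.6032) = 6.78×10^-5 A.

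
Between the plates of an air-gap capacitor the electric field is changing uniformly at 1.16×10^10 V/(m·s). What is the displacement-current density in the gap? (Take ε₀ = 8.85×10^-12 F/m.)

0.103 A/m²

J_d = ε₀ dE/dt = (8.85×10^-12)(1.16×10^10) = 0.103 A/m².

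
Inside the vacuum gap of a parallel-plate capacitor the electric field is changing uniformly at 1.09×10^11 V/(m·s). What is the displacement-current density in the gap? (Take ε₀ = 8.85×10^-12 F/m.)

0.965 A/m²

The displacement-current density is ε₀ ∂E/∂t = (8.85×10^-12)(1.09×10^11) = 0.965 A/m².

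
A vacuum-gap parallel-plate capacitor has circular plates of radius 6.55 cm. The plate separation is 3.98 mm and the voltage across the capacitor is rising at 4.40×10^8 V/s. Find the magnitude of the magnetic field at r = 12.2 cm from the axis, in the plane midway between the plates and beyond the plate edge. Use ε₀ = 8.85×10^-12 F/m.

2.16×10^-8 T

I_d = C dV/dt with C = ε₀πR²/d = 2.997×10^-11 F, so I_d = (2.997×10^-11)(4.40×10^8) = 0.01319 A.
With r > R the enclosed displacement current is the full I_d; B = μ₀ I_d / (2πr) = 2.16×10^-8 T.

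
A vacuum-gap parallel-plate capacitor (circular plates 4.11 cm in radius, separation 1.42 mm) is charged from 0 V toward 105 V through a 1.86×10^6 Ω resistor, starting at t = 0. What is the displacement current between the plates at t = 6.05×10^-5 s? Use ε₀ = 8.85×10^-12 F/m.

With C = ε₀A/d = (8.85×10^-12)(5.307×10^-3)/(1.42×10^-3) = 3.308×10^-11 F, the time constant is τ = RC = 6.153×10^-5 s, so t/τ = 0.9833 and e^(−t/τ) = 0.3741.
I_d = I_cond = (V₀/R) e^(−t/τ) = (5.645×10^-5)(0.3741) = 2.11×10^-5 A.

2.11×10^-5 A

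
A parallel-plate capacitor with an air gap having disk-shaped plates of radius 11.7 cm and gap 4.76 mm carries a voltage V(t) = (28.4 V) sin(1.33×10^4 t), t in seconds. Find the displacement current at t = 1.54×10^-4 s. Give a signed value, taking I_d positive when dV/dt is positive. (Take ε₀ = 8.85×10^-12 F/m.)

-1.39×10^-5 A

C = ε₀A/d = (8.85×10^-12)(0.04301)/(4.76×10^-3) = 7.997×10^-11 F. dV/dt = V₀ω·cos(ωt); at ωt = 2.0482 rad this factor is -0.4595.
I_d = C dV/dt = (7.997×10^-11)(28.4)(1.33×10^4)(-0.4595) = -1.39×10^-5 A.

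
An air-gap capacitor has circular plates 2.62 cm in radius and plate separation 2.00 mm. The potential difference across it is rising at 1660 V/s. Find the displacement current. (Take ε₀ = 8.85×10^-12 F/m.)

1.58×10^-8 A

The displacement current equals the charging current C dV/dt. With C = ε₀A/d = (8.85×10^-12)(2.157×10^-3)/(2.00×10^-3) = 9.545×10^-12 F, I_d = (9.545×10^-12)(1660) = 1.58×10^-8 A.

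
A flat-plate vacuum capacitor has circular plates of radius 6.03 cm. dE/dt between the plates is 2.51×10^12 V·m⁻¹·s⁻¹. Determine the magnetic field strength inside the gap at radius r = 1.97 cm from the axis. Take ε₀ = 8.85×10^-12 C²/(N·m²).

I_d = ε₀ dΦ_E/dt = ε₀ πR² (dE/dt) = (8.85×10^-12)(0.01142)(2.51×10^12) = 0.2537 A through the full plate area.
∮B·dl = μ₀ I_d,enc with I_d,enc = I_d r²/R² = 0.02708 A; so B = μ₀ I_d,enc/(2πr) = 2.75×10^-7 T.

2.75×10^-7 T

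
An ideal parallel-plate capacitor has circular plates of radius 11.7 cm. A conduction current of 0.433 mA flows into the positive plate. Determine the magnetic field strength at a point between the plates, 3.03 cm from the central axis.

No conduction current crosses the gap, so I_d there equals the 4.33×10^-4 A in the leads.
∮B·dl = μ₀ I_d,enc with I_d,enc = I_d r²/R² = 2.904×10^-5 A; so B = μ₀ I_d,enc/(2πr) = 1.92×10^-10 T.

1.92×10^-10 T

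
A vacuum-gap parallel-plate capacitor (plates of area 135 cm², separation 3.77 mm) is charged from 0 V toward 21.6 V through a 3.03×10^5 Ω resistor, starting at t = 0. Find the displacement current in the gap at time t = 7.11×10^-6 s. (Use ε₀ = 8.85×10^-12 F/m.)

3.40×10^-5 A

With C = ε₀A/d = (8.85×10^-12)(0.0135)/(3.77×10^-3) = 3.169×10^-11 F, the time constant is τ = RC = 9.602×10^-6 s, so t/τ = 0.7405 and e^(−t/τ) = 0.4769.
I_d = I_cond = (V₀/R) e^(−t/τ) = (7.129×10^-5)(0.4769) = 3.40×10^-5 A.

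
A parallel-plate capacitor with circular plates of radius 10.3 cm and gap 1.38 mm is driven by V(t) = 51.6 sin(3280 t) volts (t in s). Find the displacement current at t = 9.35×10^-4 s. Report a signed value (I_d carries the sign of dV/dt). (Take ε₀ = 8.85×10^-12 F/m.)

C = ε₀A/d = (8.85×10^-12)(0.03333)/(1.38×10^-3) = 2.137×10^-10 F. dV/dt = V₀ω·cos(ωt); at ωt = 3.0668 rad this factor is -0.9972.
I_d = C dV/dt = (2.137×10^-10)(51.6)(3280)(-0.9972) = -3.61×10^-5 A.

-3.61×10^-5 A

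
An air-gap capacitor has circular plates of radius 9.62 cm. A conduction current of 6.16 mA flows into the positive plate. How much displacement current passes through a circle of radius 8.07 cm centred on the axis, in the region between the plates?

4.33×10^-3 A

By continuity the displacement current in the gap matches the conduction current: I_d = 6.16×10^-3 A.
The field is uniform, so I_d,enc = I_d (r/R)² = (6.16×10^-3)(8.07/9.62)² = 4.33×10^-3 A.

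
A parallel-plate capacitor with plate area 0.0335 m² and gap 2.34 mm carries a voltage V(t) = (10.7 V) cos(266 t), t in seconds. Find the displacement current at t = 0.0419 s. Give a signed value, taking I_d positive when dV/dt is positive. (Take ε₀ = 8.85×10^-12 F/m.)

dE/dt = (V₀ω/d)·−sin(ωt) with ωt = 11.1454 rad: (10.7)(266)(0.9888)/(2.34×10^-3) = 1.203×10^6 V/(m·s).
I_d = ε₀ A dE/dt = (8.85×10^-12)(0.0335)(1.203×10^6) = 3.57×10^-7 A.

3.57×10^-7 A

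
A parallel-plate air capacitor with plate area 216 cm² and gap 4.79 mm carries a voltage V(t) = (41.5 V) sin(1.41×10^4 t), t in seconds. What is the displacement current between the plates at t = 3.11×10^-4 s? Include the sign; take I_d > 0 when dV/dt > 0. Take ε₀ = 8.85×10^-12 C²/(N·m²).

-7.51×10^-6 A

dE/dt = (V₀ω/d)·cos(ωt) with ωt = 4.3851 rad: (41.5)(1.41×10^4)(-0.3215)/(4.79×10^-3) = -3.927×10^7 V/(m·s).
I_d = ε₀ A dE/dt = (8.85×10^-12)(0.0216)(-3.927×10^7) = -7.51×10^-6 A.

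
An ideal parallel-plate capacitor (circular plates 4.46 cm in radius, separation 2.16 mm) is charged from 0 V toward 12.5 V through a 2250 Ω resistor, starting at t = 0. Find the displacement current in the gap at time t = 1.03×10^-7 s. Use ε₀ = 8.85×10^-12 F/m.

C = ε₀A/d = (8.85×10^-12)(6.249×10^-3)/(2.16×10^-3) = 2.560×10^-11 F and τ = RC = 5.760×10^-8 s. I_d in the gap equals the RC charging current.
I_d(t) = (V₀/R) e^(−t/τ) = 5.556×10^-3 · e^(−1.788) = 9.29×10^-4 A.

9.29×10^-4 A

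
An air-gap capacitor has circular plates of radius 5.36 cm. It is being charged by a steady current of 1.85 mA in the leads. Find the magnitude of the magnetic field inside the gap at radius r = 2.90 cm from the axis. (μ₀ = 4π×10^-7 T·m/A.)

Between the plates the displacement current equals the wire current: I_d = 1.85 mA = 1.85×10^-3 A.
For r < R the Ampère–Maxwell law gives B(2πr) = μ₀ I_d (r²/R²), so B = μ₀ I_d r/(2πR²) = (4π×10^-7)(1.85×10^-3)(0.0290)/(2π·0.0536²) = 3.73×10^-9 T.

3.73×10^-9 T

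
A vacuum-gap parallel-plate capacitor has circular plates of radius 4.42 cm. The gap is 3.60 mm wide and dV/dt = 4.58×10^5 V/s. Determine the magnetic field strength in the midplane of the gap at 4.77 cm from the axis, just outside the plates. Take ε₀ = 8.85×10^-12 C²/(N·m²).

With E = V/d, dE/dt = 1.272×10^8 V/(m·s) and πR² = 6.138×10^-3 m², giving I_d = ε₀ πR² dE/dt = 6.910×10^-6 A.
With r > R the enclosed displacement current is the full I_d; B = μ₀ I_d / (2πr) = 2.90×10^-11 T.

2.90×10^-11 T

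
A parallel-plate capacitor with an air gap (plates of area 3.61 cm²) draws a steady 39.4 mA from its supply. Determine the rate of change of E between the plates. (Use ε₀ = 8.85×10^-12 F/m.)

1.23×10^13 V/(m·s)

By continuity, I_d in the gap equals the 39.4 mA flowing in the wire.
Then dE/dt = I_d/(ε₀A) = 1.23×10^13 V/(m·s).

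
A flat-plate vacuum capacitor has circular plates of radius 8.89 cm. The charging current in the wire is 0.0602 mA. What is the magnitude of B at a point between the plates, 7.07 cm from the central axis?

1.08×10^-10 T

Between the plates the displacement current equals the wire current: I_d = 0.0602 mA = 6.02×10^-5 A.
∮B·dl = μ₀ I_d,enc with I_d,enc = I_d r²/R² = 3.807×10^-5 A; so B = μ₀ I_d,enc/(2πr) = 1.08×10^-10 T.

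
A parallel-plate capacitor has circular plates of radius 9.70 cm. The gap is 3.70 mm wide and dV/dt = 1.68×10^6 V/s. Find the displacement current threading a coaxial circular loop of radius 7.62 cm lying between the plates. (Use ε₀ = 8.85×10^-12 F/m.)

With E = V/d, dE/dt = 4.541×10^8 V/(m·s) and πR² = 0.02956 m², giving I_d = ε₀ πR² dE/dt = 1.188×10^-4 A.
The field is uniform, so I_d,enc = I_d (r/R)² = (1.188×10^-4)(7.62/9.70)² = 7.33×10^-5 A.

7.33×10^-5 A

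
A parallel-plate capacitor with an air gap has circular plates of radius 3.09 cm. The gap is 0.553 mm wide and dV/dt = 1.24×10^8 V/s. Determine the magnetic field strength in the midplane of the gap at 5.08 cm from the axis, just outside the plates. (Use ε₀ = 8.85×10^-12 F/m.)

dE/dt = (dV/dt)/d = 2.242×10^11 V/(m·s); I_d = ε₀(πR²)(dE/dt) = (8.85×10^-12)(3.000×10^-3)(2.242×10^11) = 5.953×10^-3 A.
Outside the plates the loop encloses all of I_d, so B·2πr = μ₀ I_d and B = 2.34×10^-8 T.

2.34×10^-8 T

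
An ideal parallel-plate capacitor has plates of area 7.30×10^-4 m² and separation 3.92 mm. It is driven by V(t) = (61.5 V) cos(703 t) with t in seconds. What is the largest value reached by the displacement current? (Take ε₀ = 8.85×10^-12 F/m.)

(dE/dt)_max = V₀ω/d = 1.103×10^7 V/(m·s); ω = 703 rad/s.
I_d,max = ε₀ A (dE/dt)_max = (8.85×10^-12)(7.30×10^-4)(1.103×10^7) = 7.13×10^-8 A.

7.13×10^-8 A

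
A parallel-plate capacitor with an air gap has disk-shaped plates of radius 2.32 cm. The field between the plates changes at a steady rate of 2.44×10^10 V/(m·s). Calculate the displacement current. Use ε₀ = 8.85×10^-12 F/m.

With a uniform field, Φ_E = EA, so I_d = ε₀ A dE/dt = 3.65×10^-4 A.

3.65×10^-4 A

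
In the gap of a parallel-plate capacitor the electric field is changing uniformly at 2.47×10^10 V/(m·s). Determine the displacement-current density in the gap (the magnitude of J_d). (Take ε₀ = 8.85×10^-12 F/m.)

0.219 A/m²

J_d = ε₀ ∂E/∂t, so J_d = 0.219 A/m².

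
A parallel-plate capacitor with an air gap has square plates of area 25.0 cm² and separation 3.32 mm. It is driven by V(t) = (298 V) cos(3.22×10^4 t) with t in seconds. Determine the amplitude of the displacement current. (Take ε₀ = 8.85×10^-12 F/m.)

6.39×10^-5 A

(dE/dt)_max = V₀ω/d = 2.890×10^9 V/(m·s); ω = 3.22×10^4 rad/s.
I_d,max = ε₀ A (dE/dt)_max = (8.85×10^-12)(2.50×10^-3)(2.890×10^9) = 6.39×10^-5 A.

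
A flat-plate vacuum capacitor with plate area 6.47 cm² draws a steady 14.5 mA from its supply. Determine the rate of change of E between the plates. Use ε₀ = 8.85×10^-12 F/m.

2.53×10^12 V/(m·s)

By continuity, I_d in the gap equals the 14.5 mA flowing in the wire.
Inverting I_d = ε₀ A dE/dt gives dE/dt = 0.0145 / (8.85×10^-12 · 6.47×10^-4) = 2.53×10^12 V/(m·s).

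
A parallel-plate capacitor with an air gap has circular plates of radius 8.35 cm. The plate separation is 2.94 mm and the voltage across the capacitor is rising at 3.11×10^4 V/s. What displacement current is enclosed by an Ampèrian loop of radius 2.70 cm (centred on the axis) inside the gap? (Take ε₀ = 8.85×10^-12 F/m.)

I_d = C dV/dt with C = ε₀πR²/d = 6.592×10^-11 F, so I_d = (6.592×10^-11)(3.11×10^4) = 2.050×10^-6 A.
The field is uniform, so I_d,enc = I_d (r/R)² = (2.050×10^-6)(2.70/8.35)² = 2.14×10^-7 A.

2.14×10^-7 A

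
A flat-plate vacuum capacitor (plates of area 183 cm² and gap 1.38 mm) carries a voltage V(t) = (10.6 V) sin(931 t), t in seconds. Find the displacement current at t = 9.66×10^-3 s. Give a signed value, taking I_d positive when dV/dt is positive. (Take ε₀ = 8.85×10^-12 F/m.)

-1.05×10^-6 A

C = ε₀A/d = (8.85×10^-12)(0.0183)/(1.38×10^-3) = 1.174×10^-10 F. dV/dt = V₀ω·cos(ωt); at ωt = 8.99346 rad this factor is -0.9084.
I_d = C dV/dt = (1.174×10^-10)(10.6)(931)(-0.9084) = -1.05×10^-6 A.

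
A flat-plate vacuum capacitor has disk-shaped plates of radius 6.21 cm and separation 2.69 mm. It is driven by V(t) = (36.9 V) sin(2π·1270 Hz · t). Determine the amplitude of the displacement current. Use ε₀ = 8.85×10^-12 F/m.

1.17×10^-5 A

The displacement current equals the conduction current C dV/dt, which peaks at C V₀ ω.
With C = ε₀A/d = (8.85×10^-12)(0.01212)/(2.69×10^-3) = 3.987×10^-11 F and ω = 2πf = 7980 rad/s, I_d,max = (3.987×10^-11)(36.9)(7980) = 1.17×10^-5 A.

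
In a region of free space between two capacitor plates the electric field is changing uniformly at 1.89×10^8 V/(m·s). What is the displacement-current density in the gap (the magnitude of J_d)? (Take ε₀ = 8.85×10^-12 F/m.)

The displacement-current density is ε₀ ∂E/∂t = (8.85×10^-12)(1.89×10^8) = 1.67×10^-3 A/m².

1.67×10^-3 A/m²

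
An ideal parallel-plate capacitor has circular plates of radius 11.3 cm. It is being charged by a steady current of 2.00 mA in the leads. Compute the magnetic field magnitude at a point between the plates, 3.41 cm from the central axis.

1.07×10^-9 T

By continuity the displacement current in the gap matches the conduction current: I_d = 2.00×10^-3 A.
∮B·dl = μ₀ I_d,enc with I_d,enc = I_d r²/R² = 1.821×10^-4 A; so B = μ₀ I_d,enc/(2πr) = 1.07×10^-9 T.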